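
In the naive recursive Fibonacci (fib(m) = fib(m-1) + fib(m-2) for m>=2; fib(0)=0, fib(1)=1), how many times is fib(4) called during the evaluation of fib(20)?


Let N(m) = number of times fib(m) is called while evaluating fib(20).
N(20) = 1 (the initial call).
N(19) = 1 (only fib(20) calls it).
For 1 <= m <= 18: fib(m) is called by fib(m+1) and fib(m+2), so
  N(m) = N(m+1) + N(m+2).
fib(0) is called only by fib(2), so N(0) = N(2).
Walk down from m=20:
  N(20)=1, N(19)=1, N(18)=2, N(17)=3, N(16)=5, N(15)=8, N(14)=13, N(13)=21, N(12)=34, N(11)=55, N(10)=89, N(9)=144, N(8)=233, N(7)=377, N(6)=610, N(5)=987, N(4)=1597
N(4) = 1597


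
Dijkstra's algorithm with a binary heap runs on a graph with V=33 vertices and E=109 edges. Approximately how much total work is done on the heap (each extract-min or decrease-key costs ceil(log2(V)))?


Dijkstra with a binary heap: each vertex is extracted once, each edge may relax once.
Each heap operation costs O(log V).
V + E = 33 + 109 = 142
ceil(log2(33)) = 6 (since 2^5 = 32 < 33 <= 64 = 2^6)
Total heap work = (V+E) * ceil(log2(V)) = 142 * 6 = 852


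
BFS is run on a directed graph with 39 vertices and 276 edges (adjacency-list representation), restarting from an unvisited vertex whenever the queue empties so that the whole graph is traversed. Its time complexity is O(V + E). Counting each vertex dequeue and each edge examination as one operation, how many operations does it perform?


A full BFS traversal dequeues each vertex exactly once and examines each directed edge exactly once.
V = 39 (vertex processing cost)
E = 276 (edge examination cost)
Total operations proportional to V + E = 39 + 276 = 315


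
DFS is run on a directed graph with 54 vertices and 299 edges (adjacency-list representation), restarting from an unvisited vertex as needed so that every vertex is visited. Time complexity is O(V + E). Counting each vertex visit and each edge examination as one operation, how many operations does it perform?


A full DFS traversal processes each vertex exactly once (push/pop on stack).
Each directed edge is examined once.
V = 54, E = 299
V + E = 353


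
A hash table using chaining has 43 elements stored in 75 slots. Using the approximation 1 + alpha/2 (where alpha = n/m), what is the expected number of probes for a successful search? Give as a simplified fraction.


Load factor alpha = n/m = 43/75
Expected probes = 1 + alpha/2 = 1 + 43/(2*75)
= 1 + 43/150
= 150/150 + 43/150
= 193/150


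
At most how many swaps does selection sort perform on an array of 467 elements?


Each of the 466 passes places one element in its final position.
Pass 1: swap minimum into position 0
Pass 2: swap minimum of remaining into position 1
...
Pass 466: last two elements, one swap
Maximum swaps = 467 - 1 = 466


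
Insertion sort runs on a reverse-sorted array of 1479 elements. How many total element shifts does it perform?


Sum of shifts = 1 + 2 + 3 + ... + 1478
= 1479 * 1478 / 2
= 2185962 / 2
= 1092981


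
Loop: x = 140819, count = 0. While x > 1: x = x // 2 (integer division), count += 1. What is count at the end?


The variable x halves each step:
x = 140819 -> 70409 -> 35204 -> 17602 -> 8801 -> 4400 -> 2200 -> 1100 -> 550 -> 275 -> 137 -> 68 -> 34 -> 17 -> 8 -> 4 -> 2 -> 1
Number of halvings = floor(log2(140819)) = 17


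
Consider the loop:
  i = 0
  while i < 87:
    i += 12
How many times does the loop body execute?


Starting at i = 0, each iteration adds 12.
Iterations until i >= 87:
  Iteration 1: i = 0 -> i = 12
  Iteration 2: i = 12 -> i = 24
  Iteration 3: i = 24 -> i = 36
  Iteration 4: i = 36 -> i = 48
  Iteration 5: i = 48 -> i = 60
  Iteration 6: i = 60 -> i = 72
  Iteration 7: i = 72 -> i = 84
  Iteration 8: i = 84 -> i = 96
Total iterations = ceil(87/12) = 8


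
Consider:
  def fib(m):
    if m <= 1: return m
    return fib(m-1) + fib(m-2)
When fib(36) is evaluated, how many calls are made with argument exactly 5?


Let N(m) = number of times fib(m) is called while evaluating fib(36).
N(36) = 1 (the initial call).
N(35) = 1 (only fib(36) calls it).
For 1 <= m <= 34: fib(m) is called by fib(m+1) and fib(m+2), so
  N(m) = N(m+1) + N(m+2).
fib(0) is called only by fib(2), so N(0) = N(2).
Walk down from m=36:
  N(36)=1, N(35)=1, N(34)=2, N(33)=3, N(32)=5, N(31)=8, N(30)=13, N(29)=21, N(28)=34, N(27)=55, N(26)=89, N(25)=144, N(24)=233, N(23)=377, N(22)=610, N(21)=987, N(20)=1597, N(19)=2584, N(18)=4181, N(17)=6765, N(16)=10946, N(15)=17711, N(14)=28657, N(13)=46368, N(12)=75025, N(11)=121393, N(10)=196418, N(9)=317811, N(8)=514229, N(7)=832040, N(6)=1346269, N(5)=2178309
N(5) = 2178309


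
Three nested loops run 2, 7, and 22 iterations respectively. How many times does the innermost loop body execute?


Loop 1 (outermost): 2 iterations
Loop 2 (middle): 7 iterations per outer
Loop 3 (innermost): 22 iterations per middle
Total = 2 * 7 * 22 = 308


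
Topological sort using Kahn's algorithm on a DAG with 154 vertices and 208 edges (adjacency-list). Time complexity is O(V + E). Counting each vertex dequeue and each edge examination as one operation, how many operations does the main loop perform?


Kahn's algorithm:
  1. Compute in-degrees: O(V + E)
  2. Process queue: each vertex dequeued once (O(V))
     each edge examined once (O(E))
Total = V + E = 154 + 208 = 362


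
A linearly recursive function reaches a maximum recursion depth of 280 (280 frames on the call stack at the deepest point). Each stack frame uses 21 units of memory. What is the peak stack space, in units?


Maximum recursion depth = 280 frames
Memory per frame = 21 units
Total stack space = depth * frame_size
= 280 * 21 = 5880


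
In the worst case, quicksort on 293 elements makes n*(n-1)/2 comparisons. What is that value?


Sum of comparisons per partition:
292 + 291 + ... + 1 + 0
= 293 * (293 - 1) / 2
= 293 * 292 / 2
= 42778


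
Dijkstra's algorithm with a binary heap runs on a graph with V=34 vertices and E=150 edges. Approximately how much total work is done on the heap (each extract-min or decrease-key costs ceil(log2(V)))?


Dijkstra with a binary heap: each vertex is extracted once, each edge may relax once.
Each heap operation costs O(log V).
V + E = 34 + 150 = 184
ceil(log2(34)) = 6 (since 2^5 = 32 < 34 <= 64 = 2^6)
Total heap work = (V+E) * ceil(log2(V)) = 184 * 6 = 1104


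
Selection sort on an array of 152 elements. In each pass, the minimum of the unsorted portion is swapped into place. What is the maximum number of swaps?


Selection sort performs one swap per pass:
  Pass 1: find min in positions 0 to 151, swap with position 0
  Pass 2: find min in positions 1 to 151, swap with position 1
  Pass 3: find min in positions 2 to 151, swap with position 2
  Pass 4: find min in positions 3 to 151, swap with position 3
  Pass 5: find min in positions 4 to 151, swap with position 4
  ... (146 more passes)
Total passes (and swaps) = n - 1 = 152 - 1 = 151


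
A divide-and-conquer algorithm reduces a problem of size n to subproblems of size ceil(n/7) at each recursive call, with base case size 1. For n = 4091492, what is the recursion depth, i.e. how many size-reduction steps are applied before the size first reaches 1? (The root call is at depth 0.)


Each step divides the size by 7 (rounding up); after k steps the size is ceil(n/7^k), which equals 1 exactly when 7^k >= n.
So the depth is the smallest k with 7^k >= 4091492, i.e. ceil(log_7(4091492)).
7^7 = 823543 < 4091492 <= 5764801 = 7^8
Recursion depth = 8


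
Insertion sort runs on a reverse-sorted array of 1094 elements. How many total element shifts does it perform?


Sum of shifts = 1 + 2 + 3 + ... + 1093
= 1094 * 1093 / 2
= 1195742 / 2
= 597871


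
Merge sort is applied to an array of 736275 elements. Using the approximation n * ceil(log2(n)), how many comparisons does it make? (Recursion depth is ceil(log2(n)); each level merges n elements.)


Merge sort divides the array into halves recursively.
Number of levels = ceil(log2(736275)) = 20
At each level, approximately n = 736275 comparisons are needed for merging.
Total comparisons ~ n * ceil(log2(n)) = 736275 * 20 = 14725500


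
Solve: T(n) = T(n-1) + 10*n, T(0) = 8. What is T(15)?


Expanding the recurrence:
T(15) = T(14) + 10*15
       = T(13) + 10*14 + 10*15
       ...
       = T(0) + 10*(1 + 2 + ... + 15)
       = 8 + 10 * 15*16/2
       = 8 + 10 * 120
       = 8 + 1200 = 1208


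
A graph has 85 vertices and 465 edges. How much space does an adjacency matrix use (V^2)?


Adjacency matrix: V x V grid of entries
Space = V^2 = 85^2 = 85 * 85 = 7225


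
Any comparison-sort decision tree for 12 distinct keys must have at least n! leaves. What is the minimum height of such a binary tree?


A binary decision tree of height h has at most 2^h leaves and needs at least n! of them, so h >= ceil(log2(n!)).
Compute 12! as a running product:
  x2 = 2, x3 = 6, x4 = 24, x5 = 120
  x6 = 720, x7 = 5040, x8 = 40320, x9 = 362880
  x10 = 3628800, x11 = 39916800, x12 = 479001600
12! = 479001600
Bracket between powers of 2:
  2^28 = 268435456 < 479001600 <= 536870912 = 2^29
So ceil(log2(12!)) = 29


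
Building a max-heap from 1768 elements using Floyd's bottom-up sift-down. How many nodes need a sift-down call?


In a heap of 1768 elements (0-indexed array):
  Last element index: 1767
  Parent of last element: floor((1767 - 1) / 2) = 883
  Internal nodes: indices 0 to 883
  Count = floor(1768/2) = 884


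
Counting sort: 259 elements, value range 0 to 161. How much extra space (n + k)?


n = 259 (output array)
k = 162 (count array for 162 distinct values)
Extra space = 259 + 162 = 421


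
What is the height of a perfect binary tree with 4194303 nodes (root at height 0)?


A perfect binary tree with 4194303 nodes:
  4194303 = 2^22 - 1
  Levels: 0, 1, ..., 21
  Height = 21


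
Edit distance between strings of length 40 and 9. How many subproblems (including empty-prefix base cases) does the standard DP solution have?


The table includes base cases (empty prefixes).
Rows: (m+1) = 41
Columns: (n+1) = 10
Total = 41 * 10 = 410


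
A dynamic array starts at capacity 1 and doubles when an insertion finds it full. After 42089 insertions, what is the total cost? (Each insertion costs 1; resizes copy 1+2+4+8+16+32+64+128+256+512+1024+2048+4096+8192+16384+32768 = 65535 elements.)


Insertion cost: 42089 (one per element)
Resizes occur just before inserting elements 2, 3, 5, 9, ...
Elements copied at each resize: 1 + 2 + 4 + 8 + 16 + 32 + 64 + 128 + 256 + 512 + 1024 + 2048 + 4096 + 8192 + 16384 + 32768
Sum of copies = 65535 (geometric series: 2^k - 1)
Total = 42089 + 65535 = 107624


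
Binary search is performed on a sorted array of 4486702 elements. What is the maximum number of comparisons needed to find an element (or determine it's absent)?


Binary search halves the search space each comparison:
  Step 1: search space = 4486702 -> 2243351
  Step 2: search space = 2243351 -> 1121675
  Step 3: search space = 1121675 -> 560837
  Step 4: search space = 560837 -> 280418
  Step 5: search space = 280418 -> 140209
  Step 6: search space = 140209 -> 70104
  Step 7: search space = 70104 -> 35052
  Step 8: search space = 35052 -> 17526
  Step 9: search space = 17526 -> 8763
  Step 10: search space = 8763 -> 4381
  Step 11: search space = 4381 -> 2190
  Step 12: search space = 2190 -> 1095
  Step 13: search space = 1095 -> 547
  Step 14: search space = 547 -> 273
  Step 15: search space = 273 -> 136
  Step 16: search space = 136 -> 68
  Step 17: search space = 68 -> 34
  Step 18: search space = 34 -> 17
  Step 19: search space = 17 -> 8
  Step 20: search space = 8 -> 4
  Step 21: search space = 4 -> 2
  Step 22: search space = 2 -> 1
  Step 23: search space = 1 (final check)
Maximum comparisons = floor(log2(4486702)) + 1 = 22 + 1 = 23


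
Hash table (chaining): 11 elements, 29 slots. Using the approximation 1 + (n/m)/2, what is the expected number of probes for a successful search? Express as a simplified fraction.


Computing expected probes:
alpha = 11/29
= 1 + alpha/2
= 1 + 11/(2*29)
= (2*29 + 11) / (2*29)
= 69/58


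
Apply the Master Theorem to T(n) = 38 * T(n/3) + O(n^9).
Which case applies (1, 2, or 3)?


The Master Theorem: T(n) = a*T(n/b) + O(n^c)
  a = 38, b = 3, c = 9
log_b(a) = log_3(38) ~ 3.311
Compare b^c with a: 3^9 = 19683 > 38, so c > log_b(a).
Since c > log_b(a), Case 3 applies.
T(n) = O(n^9)
Master Theorem case = 3


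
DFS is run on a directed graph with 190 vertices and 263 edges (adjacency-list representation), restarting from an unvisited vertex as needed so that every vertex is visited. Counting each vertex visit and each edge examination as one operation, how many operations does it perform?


A full DFS traversal processes each vertex exactly once (push/pop on stack).
Each directed edge is examined once.
V = 190, E = 263
V + E = 453


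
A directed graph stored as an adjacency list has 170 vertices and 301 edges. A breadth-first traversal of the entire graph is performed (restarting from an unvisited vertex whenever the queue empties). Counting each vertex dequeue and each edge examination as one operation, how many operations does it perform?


A full BFS traversal dequeues each vertex once and examines each edge once.
Vertex visits: 170
Edge visits: 301
V + E = 170 + 301 = 471


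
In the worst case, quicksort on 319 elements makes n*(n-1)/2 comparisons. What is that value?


Sum of comparisons per partition:
318 + 317 + ... + 1 + 0
= 319 * (319 - 1) / 2
= 319 * 318 / 2
= 50721


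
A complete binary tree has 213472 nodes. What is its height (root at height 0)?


In a complete binary tree, level k holds nodes 2^k .. 2^(k+1)-1 (1-indexed).
Height = floor(log2(n)) = floor(log2(213472)) = 17
Check: 2^17 = 131072 <= 213472 < 262144 = 2^18


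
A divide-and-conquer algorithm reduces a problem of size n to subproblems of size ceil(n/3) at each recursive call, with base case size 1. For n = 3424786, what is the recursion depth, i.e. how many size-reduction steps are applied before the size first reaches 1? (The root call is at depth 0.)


Each step divides the size by 3 (rounding up); after k steps the size is ceil(n/3^k), which equals 1 exactly when 3^k >= n.
So the depth is the smallest k with 3^k >= 3424786, i.e. ceil(log_3(3424786)).
3^13 = 1594323 < 3424786 <= 4782969 = 3^14
Recursion depth = 14


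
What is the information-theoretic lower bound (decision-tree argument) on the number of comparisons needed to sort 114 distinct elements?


A binary decision tree of height h has at most 2^h leaves and needs at least n! of them, so h >= ceil(log2(n!)).
114! is far too large to multiply out, so use Stirling's series:
  ln(n!) ~ n ln n - n + (1/2) ln(2 pi n) + 1/(12n)  (error below 1/(360 n^3), negligible here)
  ln(114) = 4.7361984
  n ln n = 114 * 4.7361984 = 539.9266
  (1/2) ln(2 pi * 114) = (1/2) ln(716.2831) = 3.2870
  1/(12*114) = 0.0007
  ln(114!) ~ 539.9266 - 114 + 3.2870 + 0.0007 = 429.2143
Convert to base 2: log2(114!) = 429.2143 / ln 2 = 429.2143 / 0.69314718 = 619.2253
ceil(619.2253) = 620


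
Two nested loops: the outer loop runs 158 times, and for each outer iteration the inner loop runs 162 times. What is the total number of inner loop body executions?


Outer loop: 158 iterations
Inner loop: 162 iterations per outer iteration
Total = 158 * 162 = 25596


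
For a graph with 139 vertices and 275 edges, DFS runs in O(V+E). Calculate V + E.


A full DFS traversal visits each vertex once and examines each edge once.
V = 139
E = 275
Sum = 139 + 275 = 414


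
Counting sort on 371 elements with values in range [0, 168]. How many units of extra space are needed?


Output array size: 371 (to store sorted result)
Count array size: 169 (one slot per possible value, range 0 to 168)
Total extra space = 371 + 169 = 540


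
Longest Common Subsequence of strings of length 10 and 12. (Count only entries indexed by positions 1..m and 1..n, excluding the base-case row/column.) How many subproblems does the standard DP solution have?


DP table indexed by positions in both strings.
First string: 10 positions
Second string: 12 positions
Total = 10 * 12 = 120


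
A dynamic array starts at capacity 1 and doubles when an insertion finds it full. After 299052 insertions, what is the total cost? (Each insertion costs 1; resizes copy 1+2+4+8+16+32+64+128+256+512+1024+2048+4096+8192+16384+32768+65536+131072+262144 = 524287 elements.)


Insertion cost: 299052 (one per element)
Resizes occur just before inserting elements 2, 3, 5, 9, ...
Elements copied at each resize: 1 + 2 + 4 + 8 + 16 + 32 + 64 + 128 + 256 + 512 + 1024 + 2048 + 4096 + 8192 + 16384 + 32768 + 65536 + 131072 + 262144
Sum of copies = 524287 (geometric series: 2^k - 1)
Total = 299052 + 524287 = 823339


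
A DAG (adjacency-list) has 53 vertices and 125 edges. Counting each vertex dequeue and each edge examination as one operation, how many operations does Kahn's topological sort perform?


V = 53 (vertex processing)
E = 125 (edge processing)
V + E = 53 + 125 = 178


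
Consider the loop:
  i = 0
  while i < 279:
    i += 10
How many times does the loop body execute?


Starting at i = 0, each iteration adds 10.
Iterations until i >= 279:
  Iteration 1: i = 0 -> i = 10
  Iteration 2: i = 10 -> i = 20
  Iteration 3: i = 20 -> i = 30
  Iteration 4: i = 30 -> i = 40
  Iteration 5: i = 40 -> i = 50
  Iteration 6: i = 50 -> i = 60
  Iteration 7: i = 60 -> i = 70
  Iteration 8: i = 70 -> i = 80
  ... continuing ...
Total iterations = ceil(279/10) = 28


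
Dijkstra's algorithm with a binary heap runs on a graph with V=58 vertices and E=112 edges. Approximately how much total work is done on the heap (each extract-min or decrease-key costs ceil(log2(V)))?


Dijkstra with a binary heap: each vertex is extracted once, each edge may relax once.
Each heap operation costs O(log V).
V + E = 58 + 112 = 170
ceil(log2(58)) = 6 (since 2^5 = 32 < 58 <= 64 = 2^6)
Total heap work = (V+E) * ceil(log2(V)) = 170 * 6 = 1020


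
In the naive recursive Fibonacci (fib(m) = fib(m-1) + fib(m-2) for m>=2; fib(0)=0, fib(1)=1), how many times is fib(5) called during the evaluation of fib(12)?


Let N(m) = number of times fib(m) is called while evaluating fib(12).
N(12) = 1 (the initial call).
N(11) = 1 (only fib(12) calls it).
For 1 <= m <= 10: fib(m) is called by fib(m+1) and fib(m+2), so
  N(m) = N(m+1) + N(m+2).
fib(0) is called only by fib(2), so N(0) = N(2).
Walk down from m=12:
  N(12)=1, N(11)=1, N(10)=2, N(9)=3, N(8)=5, N(7)=8, N(6)=13, N(5)=21
N(5) = 21


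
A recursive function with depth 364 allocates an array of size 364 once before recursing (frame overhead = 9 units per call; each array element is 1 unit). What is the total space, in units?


Array allocation: 364 units (allocated once)
Stack frames: 364 deep * 9 per frame = 3276 units
Total = 364 + 3276 = 3640


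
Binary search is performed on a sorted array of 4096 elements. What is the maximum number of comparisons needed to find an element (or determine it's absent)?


Binary search halves the search space each comparison:
  Step 1: search space = 4096 -> 2048
  Step 2: search space = 2048 -> 1024
  Step 3: search space = 1024 -> 512
  Step 4: search space = 512 -> 256
  Step 5: search space = 256 -> 128
  Step 6: search space = 128 -> 64
  Step 7: search space = 64 -> 32
  Step 8: search space = 32 -> 16
  Step 9: search space = 16 -> 8
  Step 10: search space = 8 -> 4
  Step 11: search space = 4 -> 2
  Step 12: search space = 2 -> 1
  Step 13: search space = 1 (final check)
Maximum comparisons = floor(log2(4096)) + 1 = 12 + 1 = 13


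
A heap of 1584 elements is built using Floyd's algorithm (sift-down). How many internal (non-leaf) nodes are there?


Leaf nodes occupy roughly half the array.
Sift-down is called for each internal node, starting from the last one.
Internal nodes = floor(n/2) = floor(1584/2) = 792


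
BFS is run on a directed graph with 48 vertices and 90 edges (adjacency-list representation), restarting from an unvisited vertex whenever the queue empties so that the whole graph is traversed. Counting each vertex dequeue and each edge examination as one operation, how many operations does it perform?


A full BFS traversal dequeues each vertex exactly once and examines each directed edge exactly once.
V = 48 (vertex processing cost)
E = 90 (edge examination cost)
Total operations proportional to V + E = 48 + 90 = 138


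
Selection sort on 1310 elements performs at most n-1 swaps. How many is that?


Each of the 1309 passes places one element in its final position.
Pass 1: swap minimum into position 0
Pass 2: swap minimum of remaining into position 1
...
Pass 1309: last two elements, one swap
Maximum swaps = 1310 - 1 = 1309


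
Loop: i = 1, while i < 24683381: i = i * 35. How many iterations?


i multiplies by 35 each step:
i = 1 -> 35 -> 1225 -> 42875 -> 1500625 -> 52521875 (stop)
Iterations = ceil(log_35(24683381)) = 5


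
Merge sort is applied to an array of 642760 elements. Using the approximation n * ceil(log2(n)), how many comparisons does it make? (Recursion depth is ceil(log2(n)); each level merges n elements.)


Merge sort divides the array into halves recursively.
Number of levels = ceil(log2(642760)) = 20
At each level, approximately n = 642760 comparisons are needed for merging.
Total comparisons ~ n * ceil(log2(n)) = 642760 * 20 = 12855200


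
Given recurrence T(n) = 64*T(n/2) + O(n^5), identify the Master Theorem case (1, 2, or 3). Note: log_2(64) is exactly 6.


Master Theorem parameters: a=64, b=2, c=5
log_b(a) = 6
Compare b^c with a: 2^5 = 32 < 64, so c < log_b(a).
Comparing c=5 vs log_b(a)=6:
5 < 6 => Case 1
Result: T(n) = O(n^(log_2 64)) = O(n^6)
Master Theorem case = 1


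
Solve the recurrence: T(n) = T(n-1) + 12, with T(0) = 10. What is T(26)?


Unrolling the recurrence:
T(26) = T(25) + 12
       = T(24) + 12 + 12
       = T(23) + 12*3
       ...
       = T(0) + 12*26
       = 10 + 312 = 322


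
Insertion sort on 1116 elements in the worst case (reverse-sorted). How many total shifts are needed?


In the worst case (reverse-sorted), each element shifts past all previous:
  Element 1: 1 shifts
  Element 2: 2 shifts
  Element 3: 3 shifts
  Element 4: 4 shifts
  Element 5: 5 shifts
  ...
  Element 1115: 1115 shifts
Total = 1 + 2 + ... + 1115
= 1116*(1116-1)/2 = 622170


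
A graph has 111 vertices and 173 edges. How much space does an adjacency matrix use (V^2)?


Adjacency matrix: V x V grid of entries
Space = V^2 = 111^2 = 111 * 111 = 12321


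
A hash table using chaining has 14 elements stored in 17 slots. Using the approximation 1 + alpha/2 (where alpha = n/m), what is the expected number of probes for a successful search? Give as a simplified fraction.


Load factor alpha = n/m = 14/17
Expected probes = 1 + alpha/2 = 1 + 14/(2*17)
= 1 + 14/34
= 34/34 + 14/34
= 48/34
Simplify: 24/17


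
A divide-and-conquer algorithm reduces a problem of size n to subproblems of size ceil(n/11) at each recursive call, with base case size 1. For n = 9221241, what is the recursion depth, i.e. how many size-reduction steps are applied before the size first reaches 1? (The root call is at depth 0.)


Each step divides the size by 11 (rounding up); after k steps the size is ceil(n/11^k), which equals 1 exactly when 11^k >= n.
So the depth is the smallest k with 11^k >= 9221241, i.e. ceil(log_11(9221241)).
11^6 = 1771561 < 9221241 <= 19487171 = 11^7
Recursion depth = 7


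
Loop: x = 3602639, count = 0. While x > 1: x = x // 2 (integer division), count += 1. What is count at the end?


The variable x halves each step:
x = 3602639 -> 1801319 -> 900659 -> 450329 -> 225164 -> 112582 -> 56291 -> 28145 -> 14072 -> 7036 -> 3518 -> 1759 -> 879 -> 439 -> 219 -> 109 -> 54 -> 27 -> 13 -> 6 -> 3 -> 1
Number of halvings = floor(log2(3602639)) = 21


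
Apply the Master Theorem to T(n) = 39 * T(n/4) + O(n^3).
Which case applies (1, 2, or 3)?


The Master Theorem: T(n) = a*T(n/b) + O(n^c)
  a = 39, b = 4, c = 3
log_b(a) = log_4(39) ~ 2.643
Compare b^c with a: 4^3 = 64 > 39, so c > log_b(a).
Since c > log_b(a), Case 3 applies.
T(n) = O(n^3)
Master Theorem case = 3


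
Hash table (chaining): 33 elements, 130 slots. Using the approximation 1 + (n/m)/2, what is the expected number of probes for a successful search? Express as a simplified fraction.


Computing expected probes:
alpha = 33/130
= 1 + alpha/2
= 1 + 33/(2*130)
= (2*130 + 33) / (2*130)
= 293/260


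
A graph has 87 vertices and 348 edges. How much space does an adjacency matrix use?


Adjacency matrix: V x V grid of entries
Space = V^2 = 87^2 = 87 * 87 = 7569


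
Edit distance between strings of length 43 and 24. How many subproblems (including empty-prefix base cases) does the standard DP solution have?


The table includes base cases (empty prefixes).
Rows: (m+1) = 44
Columns: (n+1) = 25
Total = 44 * 25 = 1100


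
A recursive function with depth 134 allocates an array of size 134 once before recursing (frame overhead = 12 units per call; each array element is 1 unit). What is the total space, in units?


Array allocation: 134 units (allocated once)
Stack frames: 134 deep * 12 per frame = 1608 units
Total = 134 + 1608 = 1742


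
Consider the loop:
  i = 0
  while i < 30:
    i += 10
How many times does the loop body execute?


Starting at i = 0, each iteration adds 10.
Iterations until i >= 30:
  Iteration 1: i = 0 -> i = 10
  Iteration 2: i = 10 -> i = 20
  Iteration 3: i = 20 -> i = 30
Total iterations = ceil(30/10) = 3


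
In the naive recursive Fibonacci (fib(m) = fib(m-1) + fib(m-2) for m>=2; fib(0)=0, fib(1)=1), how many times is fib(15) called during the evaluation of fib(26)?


Let N(m) = number of times fib(m) is called while evaluating fib(26).
N(26) = 1 (the initial call).
N(25) = 1 (only fib(26) calls it).
For 1 <= m <= 24: fib(m) is called by fib(m+1) and fib(m+2), so
  N(m) = N(m+1) + N(m+2).
fib(0) is called only by fib(2), so N(0) = N(2).
Walk down from m=26:
  N(26)=1, N(25)=1, N(24)=2, N(23)=3, N(22)=5, N(21)=8, N(20)=13, N(19)=21, N(18)=34, N(17)=55, N(16)=89, N(15)=144
N(15) = 144


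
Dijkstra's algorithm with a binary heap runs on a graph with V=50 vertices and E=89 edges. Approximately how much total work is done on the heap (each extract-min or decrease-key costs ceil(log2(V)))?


Dijkstra with a binary heap: each vertex is extracted once, each edge may relax once.
Each heap operation costs O(log V).
V + E = 50 + 89 = 139
ceil(log2(50)) = 6 (since 2^5 = 32 < 50 <= 64 = 2^6)
Total heap work = (V+E) * ceil(log2(V)) = 139 * 6 = 834


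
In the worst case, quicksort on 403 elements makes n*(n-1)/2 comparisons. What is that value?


Sum of comparisons per partition:
402 + 401 + ... + 1 + 0
= 403 * (403 - 1) / 2
= 403 * 402 / 2
= 81003


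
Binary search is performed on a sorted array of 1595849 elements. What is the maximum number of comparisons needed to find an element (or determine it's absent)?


Binary search halves the search space each comparison:
  Step 1: search space = 1595849 -> 797924
  Step 2: search space = 797924 -> 398962
  Step 3: search space = 398962 -> 199481
  Step 4: search space = 199481 -> 99740
  Step 5: search space = 99740 -> 49870
  Step 6: search space = 49870 -> 24935
  Step 7: search space = 24935 -> 12467
  Step 8: search space = 12467 -> 6233
  Step 9: search space = 6233 -> 3116
  Step 10: search space = 3116 -> 1558
  Step 11: search space = 1558 -> 779
  Step 12: search space = 779 -> 389
  Step 13: search space = 389 -> 194
  Step 14: search space = 194 -> 97
  Step 15: search space = 97 -> 48
  Step 16: search space = 48 -> 24
  Step 17: search space = 24 -> 12
  Step 18: search space = 12 -> 6
  Step 19: search space = 6 -> 3
  Step 20: search space = 3 -> 1
  Step 21: search space = 1 (final check)
Maximum comparisons = floor(log2(1595849)) + 1 = 20 + 1 = 21


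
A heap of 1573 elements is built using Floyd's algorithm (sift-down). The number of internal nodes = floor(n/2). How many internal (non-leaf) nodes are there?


Leaf nodes occupy roughly half the array.
Sift-down is called for each internal node, starting from the last one.
Internal nodes = floor(n/2) = floor(1573/2) = 786


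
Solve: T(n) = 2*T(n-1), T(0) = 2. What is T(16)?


Unrolling:
T(16) = 2*T(15) = 2^2*T(14) = ... = 2^16*T(0)
= 2^16 * 2
= 65536 * 2 = 131072


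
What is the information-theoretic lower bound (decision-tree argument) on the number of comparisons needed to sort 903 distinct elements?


A binary decision tree of height h has at most 2^h leaves and needs at least n! of them, so h >= ceil(log2(n!)).
903! is far too large to multiply out, so use Stirling's series:
  ln(n!) ~ n ln n - n + (1/2) ln(2 pi n) + 1/(12n)  (error below 1/(360 n^3), negligible here)
  ln(903) = 6.8057226
  n ln n = 903 * 6.8057226 = 6145.5675
  (1/2) ln(2 pi * 903) = (1/2) ln(5673.7163) = 4.3218
  1/(12*903) = 0.0001
  ln(903!) ~ 6145.5675 - 903 + 4.3218 + 0.0001 = 5246.8894
Convert to base 2: log2(903!) = 5246.8894 / ln 2 = 5246.8894 / 0.69314718 = 7569.6613
ceil(7569.6613) = 7570


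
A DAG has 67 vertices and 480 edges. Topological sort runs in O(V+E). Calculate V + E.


V = 67 (vertex processing)
E = 480 (edge processing)
V + E = 67 + 480 = 547


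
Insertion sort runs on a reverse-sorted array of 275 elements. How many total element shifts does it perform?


Sum of shifts = 1 + 2 + 3 + ... + 274
= 275 * 274 / 2
= 75350 / 2
= 37675


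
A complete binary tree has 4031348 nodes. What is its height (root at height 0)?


In a complete binary tree, level k holds nodes 2^k .. 2^(k+1)-1 (1-indexed).
Height = floor(log2(n)) = floor(log2(4031348)) = 21
Check: 2^21 = 2097152 <= 4031348 < 4194304 = 2^22


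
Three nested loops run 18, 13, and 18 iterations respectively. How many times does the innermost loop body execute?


Loop 1 (outermost): 18 iterations
Loop 2 (middle): 13 iterations per outer
Loop 3 (innermost): 18 iterations per middle
Total = 18 * 13 * 18 = 4212


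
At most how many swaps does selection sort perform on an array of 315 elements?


Each of the 314 passes places one element in its final position.
Pass 1: swap minimum into position 0
Pass 2: swap minimum of remaining into position 1
...
Pass 314: last two elements, one swap
Maximum swaps = 315 - 1 = 314


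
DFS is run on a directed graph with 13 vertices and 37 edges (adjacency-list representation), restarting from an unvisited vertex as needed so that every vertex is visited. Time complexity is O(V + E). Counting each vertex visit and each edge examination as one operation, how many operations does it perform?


A full DFS traversal processes each vertex exactly once (push/pop on stack).
Each directed edge is examined once.
V = 13, E = 37
V + E = 50


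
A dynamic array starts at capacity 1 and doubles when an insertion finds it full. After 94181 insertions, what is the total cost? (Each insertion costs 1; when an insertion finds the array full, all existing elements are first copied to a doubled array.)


Insertion cost: 94181 (one per element)
Resizes occur just before inserting elements 2, 3, 5, 9, ...
Elements copied at each resize: 1 + 2 + 4 + 8 + 16 + 32 + 64 + 128 + 256 + 512 + 1024 + 2048 + 4096 + 8192 + 16384 + 32768 + 65536
Sum of copies = 131071 (geometric series: 2^k - 1)
Total = 94181 + 131071 = 225252


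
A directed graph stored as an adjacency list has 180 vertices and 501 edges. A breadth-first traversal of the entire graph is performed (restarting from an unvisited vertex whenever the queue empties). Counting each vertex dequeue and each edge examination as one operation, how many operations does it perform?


A full BFS traversal dequeues each vertex once and examines each edge once.
Vertex visits: 180
Edge visits: 501
V + E = 180 + 501 = 681


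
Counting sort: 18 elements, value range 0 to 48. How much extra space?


n = 18 (output array)
k = 49 (count array for 49 distinct values)
Extra space = 18 + 49 = 67


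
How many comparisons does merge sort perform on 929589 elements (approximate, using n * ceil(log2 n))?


Recursion depth: ceil(log2(929589)) = 20
Each recursion level merges n = 929589 elements
Total = 929589 * 20 = 18591780


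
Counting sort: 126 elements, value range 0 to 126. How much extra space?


n = 126 (output array)
k = 127 (count array for 127 distinct values)
Extra space = 126 + 127 = 253


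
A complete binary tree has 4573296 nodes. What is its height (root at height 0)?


In a complete binary tree, level k holds nodes 2^k .. 2^(k+1)-1 (1-indexed).
Height = floor(log2(n)) = floor(log2(4573296)) = 22
Check: 2^22 = 4194304 <= 4573296 < 8388608 = 2^23


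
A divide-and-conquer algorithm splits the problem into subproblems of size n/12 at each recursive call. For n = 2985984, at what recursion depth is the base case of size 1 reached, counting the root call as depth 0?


At each depth, the problem size is divided by 12:
  Depth 0: problem size = 2985984
  Depth 1: problem size = 248832
  Depth 2: problem size = 20736
  Depth 3: problem size = 1728
  Depth 4: problem size = 144
  Depth 5: problem size = 12
  Depth 6: problem size = 1 (base case)
The base case is reached at depth log_12(2985984) = 6 (the tree has 7 levels counting depth 0, but the depth asked for is 6).
Recursion depth = 6


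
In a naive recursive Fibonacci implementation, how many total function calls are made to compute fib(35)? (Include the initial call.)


Let C(m) = total calls to evaluate fib(m). Then C(0)=C(1)=1, and
C(m) = 1 + C(m-1) + C(m-2) for m >= 2.
Build the table (each entry = 1 + previous two):
  C(0) = 1
  C(1) = 1
  C(2) = 1 + 1 + 1 = 3
  C(3) = 1 + 3 + 1 = 5
  C(4) = 1 + 5 + 3 = 9
  C(5) = 1 + 9 + 5 = 15
  C(6) = 1 + 15 + 9 = 25
  C(7) = 1 + 25 + 15 = 41
  C(8) = 1 + 41 + 25 = 67
  C(9) = 1 + 67 + 41 = 109
  C(10) = 1 + 109 + 67 = 177
  C(11) = 1 + 177 + 109 = 287
  C(12) = 1 + 287 + 177 = 465
  C(13) = 1 + 465 + 287 = 753
  C(14) = 1 + 753 + 465 = 1219
  C(15) = 1 + 1219 + 753 = 1973
  C(16) = 1 + 1973 + 1219 = 3193
  C(17) = 1 + 3193 + 1973 = 5167
  C(18) = 1 + 5167 + 3193 = 8361
  C(19) = 1 + 8361 + 5167 = 13529
  C(20) = 1 + 13529 + 8361 = 21891
  C(21) = 1 + 21891 + 13529 = 35421
  C(22) = 1 + 35421 + 21891 = 57313
  C(23) = 1 + 57313 + 35421 = 92735
  C(24) = 1 + 92735 + 57313 = 150049
  C(25) = 1 + 150049 + 92735 = 242785
  C(26) = 1 + 242785 + 150049 = 392835
  C(27) = 1 + 392835 + 242785 = 635621
  C(28) = 1 + 635621 + 392835 = 1028457
  C(29) = 1 + 1028457 + 635621 = 1664079
  C(30) = 1 + 1664079 + 1028457 = 2692537
  C(31) = 1 + 2692537 + 1664079 = 4356617
  C(32) = 1 + 4356617 + 2692537 = 7049155
  C(33) = 1 + 7049155 + 4356617 = 11405773
  C(34) = 1 + 11405773 + 7049155 = 18454929
  C(35) = 1 + 18454929 + 11405773 = 29860703
Total calls for fib(35) = 29860703


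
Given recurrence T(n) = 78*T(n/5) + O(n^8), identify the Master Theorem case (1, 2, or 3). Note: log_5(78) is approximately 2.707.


Master Theorem parameters: a=78, b=5, c=8
log_b(a) = 2.707
Compare b^c with a: 5^8 = 390625 > 78, so c > log_b(a).
Comparing c=8 vs log_b(a)=2.707:
8 > 2.707 => Case 3
Result: T(n) = O(n^8)
Master Theorem case = 3


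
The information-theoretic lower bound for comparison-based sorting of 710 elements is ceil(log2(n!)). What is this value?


A binary decision tree of height h has at most 2^h leaves and needs at least n! of them, so h >= ceil(log2(n!)).
710! is far too large to multiply out, so use Stirling's series:
  ln(n!) ~ n ln n - n + (1/2) ln(2 pi n) + 1/(12n)  (error below 1/(360 n^3), negligible here)
  ln(710) = 6.5652650
  n ln n = 710 * 6.5652650 = 4661.3382
  (1/2) ln(2 pi * 710) = (1/2) ln(4461.0616) = 4.2016
  1/(12*710) = 0.0001
  ln(710!) ~ 4661.3382 - 710 + 4.2016 + 0.0001 = 3955.5399
Convert to base 2: log2(710!) = 3955.5399 / ln 2 = 3955.5399 / 0.69314718 = 5706.6378
ceil(5706.6378) = 5707


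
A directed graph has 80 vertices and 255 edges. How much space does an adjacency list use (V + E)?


Adjacency list: one list head per vertex + one entry per edge
Vertex heads: 80
Edge entries: 255
Total = 80 + 255 = 335


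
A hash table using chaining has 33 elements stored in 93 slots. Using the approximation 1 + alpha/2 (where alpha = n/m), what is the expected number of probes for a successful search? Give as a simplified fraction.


Load factor alpha = n/m = 33/93
Expected probes = 1 + alpha/2 = 1 + 33/(2*93)
= 1 + 33/186
= 186/186 + 33/186
= 219/186
Simplify: 73/62


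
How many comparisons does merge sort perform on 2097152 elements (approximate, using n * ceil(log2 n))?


Recursion depth: ceil(log2(2097152)) = 21
Each recursion level merges n = 2097152 elements
Total = 2097152 * 21 = 44040192


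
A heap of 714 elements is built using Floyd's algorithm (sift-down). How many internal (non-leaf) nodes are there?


Leaf nodes occupy roughly half the array.
Sift-down is called for each internal node, starting from the last one.
Internal nodes = floor(n/2) = floor(714/2) = 357


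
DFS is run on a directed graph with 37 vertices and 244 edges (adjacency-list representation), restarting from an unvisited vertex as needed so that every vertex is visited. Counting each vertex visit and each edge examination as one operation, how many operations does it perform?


A full DFS traversal processes each vertex exactly once (push/pop on stack).
Each directed edge is examined once.
V = 37, E = 244
V + E = 281


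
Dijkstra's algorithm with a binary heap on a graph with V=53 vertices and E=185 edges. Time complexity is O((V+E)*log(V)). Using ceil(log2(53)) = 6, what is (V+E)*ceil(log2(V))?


Dijkstra with a binary heap: each vertex is extracted once, each edge may relax once.
Each heap operation costs O(log V).
V + E = 53 + 185 = 238
ceil(log2(53)) = 6 (since 2^5 = 32 < 53 <= 64 = 2^6)
Total heap work = (V+E) * ceil(log2(V)) = 238 * 6 = 1428


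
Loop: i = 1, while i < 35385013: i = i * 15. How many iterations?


i multiplies by 15 each step:
i = 1 -> 15 -> 225 -> 3375 -> 50625 -> 759375 -> 11390625 -> 170859375 (stop)
Iterations = ceil(log_15(35385013)) = 7


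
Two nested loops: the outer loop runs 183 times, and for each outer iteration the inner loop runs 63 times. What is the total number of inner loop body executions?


Outer loop: 183 iterations
Inner loop: 63 iterations per outer iteration
Total = 183 * 63 = 11529


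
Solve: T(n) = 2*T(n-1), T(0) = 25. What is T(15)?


Unrolling:
T(15) = 2*T(14) = 2^2*T(13) = ... = 2^15*T(0)
= 2^15 * 25
= 32768 * 25 = 819200


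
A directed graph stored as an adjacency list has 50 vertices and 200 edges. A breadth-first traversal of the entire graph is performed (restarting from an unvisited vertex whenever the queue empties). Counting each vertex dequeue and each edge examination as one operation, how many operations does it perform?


A full BFS traversal dequeues each vertex once and examines each edge once.
Vertex visits: 50
Edge visits: 200
V + E = 50 + 200 = 250


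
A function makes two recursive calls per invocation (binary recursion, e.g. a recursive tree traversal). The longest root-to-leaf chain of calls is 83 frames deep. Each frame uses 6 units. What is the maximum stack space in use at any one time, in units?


Binary recursion: the two calls run one after the other, so only one root-to-leaf chain of frames is on the stack at a time.
Maximum depth (longest chain) = 83 frames
Each frame = 6 units
Max stack space = 83 * 6 = 498


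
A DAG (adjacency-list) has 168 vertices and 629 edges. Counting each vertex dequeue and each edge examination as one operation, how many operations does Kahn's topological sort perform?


V = 168 (vertex processing)
E = 629 (edge processing)
V + E = 168 + 629 = 797


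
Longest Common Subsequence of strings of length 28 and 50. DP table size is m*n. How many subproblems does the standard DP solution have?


DP table indexed by positions in both strings.
First string: 28 positions
Second string: 50 positions
Total = 28 * 50 = 1400
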